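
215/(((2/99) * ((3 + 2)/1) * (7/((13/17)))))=55341/238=232.53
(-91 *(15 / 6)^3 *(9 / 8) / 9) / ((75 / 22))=-5005 / 96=-52.14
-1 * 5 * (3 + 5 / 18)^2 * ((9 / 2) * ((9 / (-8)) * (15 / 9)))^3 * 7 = 3700738125 / 16384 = 225875.13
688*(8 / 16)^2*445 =76540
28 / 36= 7 / 9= 0.78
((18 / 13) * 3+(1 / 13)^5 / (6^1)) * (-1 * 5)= -46268825 / 2227758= -20.77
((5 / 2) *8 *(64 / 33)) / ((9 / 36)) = 5120 / 33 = 155.15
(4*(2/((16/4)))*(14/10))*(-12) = -33.60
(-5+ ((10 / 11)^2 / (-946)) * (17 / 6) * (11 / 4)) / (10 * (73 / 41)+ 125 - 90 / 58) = -74337469 / 2097225240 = -0.04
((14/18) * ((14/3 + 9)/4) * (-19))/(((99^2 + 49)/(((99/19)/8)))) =-3157/945600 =-0.00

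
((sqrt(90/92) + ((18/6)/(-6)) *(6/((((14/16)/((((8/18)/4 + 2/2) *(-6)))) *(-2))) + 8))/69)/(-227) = 36/36547-sqrt(230)/240166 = 0.00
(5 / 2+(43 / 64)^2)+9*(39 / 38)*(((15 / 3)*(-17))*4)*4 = -977403589 / 77824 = -12559.15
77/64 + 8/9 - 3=-523/576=-0.91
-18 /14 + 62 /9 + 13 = 1172 /63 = 18.60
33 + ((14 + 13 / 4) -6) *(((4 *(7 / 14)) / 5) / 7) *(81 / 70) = 33069 / 980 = 33.74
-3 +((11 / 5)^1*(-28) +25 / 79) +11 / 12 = -300359 / 4740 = -63.37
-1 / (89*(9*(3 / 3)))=-1 / 801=-0.00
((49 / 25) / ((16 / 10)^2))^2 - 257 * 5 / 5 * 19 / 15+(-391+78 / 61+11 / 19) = -50849571767 / 71208960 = -714.09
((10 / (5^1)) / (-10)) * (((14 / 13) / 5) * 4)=-0.17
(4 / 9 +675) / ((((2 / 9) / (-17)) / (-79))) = 4082048.50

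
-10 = -10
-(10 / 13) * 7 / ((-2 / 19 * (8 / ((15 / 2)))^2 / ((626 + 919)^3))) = 551810061140625 / 3328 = 165808311640.81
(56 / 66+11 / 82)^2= 7070281 / 7322436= 0.97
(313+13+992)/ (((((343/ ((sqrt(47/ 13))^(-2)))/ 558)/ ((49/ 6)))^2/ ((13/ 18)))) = 1391357903/ 108241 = 12854.26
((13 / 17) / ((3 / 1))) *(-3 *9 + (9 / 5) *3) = -468 / 85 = -5.51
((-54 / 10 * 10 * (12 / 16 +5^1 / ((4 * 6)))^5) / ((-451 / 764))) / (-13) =-1229341513 / 216133632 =-5.69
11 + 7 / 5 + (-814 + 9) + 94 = -3493 / 5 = -698.60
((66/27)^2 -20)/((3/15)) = -5680/81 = -70.12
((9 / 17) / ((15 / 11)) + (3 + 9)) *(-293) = -308529 / 85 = -3629.75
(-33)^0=1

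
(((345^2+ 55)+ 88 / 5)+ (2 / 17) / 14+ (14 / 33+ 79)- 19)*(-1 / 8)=-2339667971 / 157080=-14894.75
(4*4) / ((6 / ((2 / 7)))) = 16 / 21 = 0.76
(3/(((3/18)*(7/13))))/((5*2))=3.34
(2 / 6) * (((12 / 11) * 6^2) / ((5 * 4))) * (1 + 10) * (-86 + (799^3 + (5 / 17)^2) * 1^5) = 5306896385352 / 1445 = 3672592654.22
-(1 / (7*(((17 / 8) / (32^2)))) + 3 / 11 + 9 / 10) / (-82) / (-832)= -916471 / 893052160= -0.00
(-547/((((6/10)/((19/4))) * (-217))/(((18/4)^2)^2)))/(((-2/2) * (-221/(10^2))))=2841186375/767312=3702.78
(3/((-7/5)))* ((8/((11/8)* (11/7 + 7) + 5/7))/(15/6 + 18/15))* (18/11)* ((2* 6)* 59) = -1223424/2849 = -429.42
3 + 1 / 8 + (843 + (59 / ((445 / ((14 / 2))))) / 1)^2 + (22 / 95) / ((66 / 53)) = 712217.93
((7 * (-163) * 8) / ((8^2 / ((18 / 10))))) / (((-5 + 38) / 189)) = -646947 / 440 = -1470.33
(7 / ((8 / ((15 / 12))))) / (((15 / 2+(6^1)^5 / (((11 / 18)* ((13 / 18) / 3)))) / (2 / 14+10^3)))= 5005715 / 241899024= 0.02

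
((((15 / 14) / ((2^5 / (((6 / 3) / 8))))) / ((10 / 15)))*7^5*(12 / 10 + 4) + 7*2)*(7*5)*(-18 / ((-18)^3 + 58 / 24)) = 53770689 / 447712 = 120.10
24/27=8/9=0.89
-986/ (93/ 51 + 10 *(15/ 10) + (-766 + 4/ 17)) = 8381/ 6366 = 1.32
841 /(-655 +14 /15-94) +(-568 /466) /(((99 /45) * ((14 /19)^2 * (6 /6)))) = -61679740 /28759423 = -2.14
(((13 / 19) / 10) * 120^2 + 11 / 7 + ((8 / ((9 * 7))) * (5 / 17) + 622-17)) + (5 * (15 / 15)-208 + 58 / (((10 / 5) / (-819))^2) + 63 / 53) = 20981996412697 / 2156994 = 9727424.56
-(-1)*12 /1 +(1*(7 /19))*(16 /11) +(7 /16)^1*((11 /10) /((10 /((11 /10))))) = 42097023 /3344000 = 12.59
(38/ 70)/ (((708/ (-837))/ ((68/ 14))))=-90117/ 28910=-3.12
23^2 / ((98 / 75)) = 39675 / 98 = 404.85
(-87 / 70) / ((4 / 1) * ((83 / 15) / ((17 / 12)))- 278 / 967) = -476731 / 5882548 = -0.08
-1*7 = -7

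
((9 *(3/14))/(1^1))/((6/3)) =0.96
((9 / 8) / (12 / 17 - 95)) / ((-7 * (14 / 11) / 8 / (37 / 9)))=6919 / 157094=0.04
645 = 645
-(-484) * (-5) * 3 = -7260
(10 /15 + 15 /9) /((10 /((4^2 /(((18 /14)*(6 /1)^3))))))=49 /3645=0.01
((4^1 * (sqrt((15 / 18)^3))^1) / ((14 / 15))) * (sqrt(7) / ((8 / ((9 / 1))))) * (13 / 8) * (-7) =-975 * sqrt(210) / 128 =-110.38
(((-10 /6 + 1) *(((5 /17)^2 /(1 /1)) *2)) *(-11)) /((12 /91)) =25025 /2601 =9.62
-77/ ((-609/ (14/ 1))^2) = -0.04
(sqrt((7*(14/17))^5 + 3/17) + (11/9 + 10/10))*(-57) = -57*sqrt(153670795027)/4913 - 380/3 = -4674.70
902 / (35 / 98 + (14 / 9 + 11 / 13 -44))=-1477476 / 67553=-21.87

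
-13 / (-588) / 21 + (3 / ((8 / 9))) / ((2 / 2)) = 83375 / 24696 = 3.38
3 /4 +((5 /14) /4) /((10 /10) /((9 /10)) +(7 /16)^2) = 68781 /84028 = 0.82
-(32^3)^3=-35184372088832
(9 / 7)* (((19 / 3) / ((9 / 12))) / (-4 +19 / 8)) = -608 / 91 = -6.68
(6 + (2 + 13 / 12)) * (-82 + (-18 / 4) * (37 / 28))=-536825 / 672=-798.85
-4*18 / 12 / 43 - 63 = -2715 / 43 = -63.14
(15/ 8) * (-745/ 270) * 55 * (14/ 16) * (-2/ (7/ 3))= 40975/ 192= 213.41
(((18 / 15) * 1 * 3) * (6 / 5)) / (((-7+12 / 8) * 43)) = -216 / 11825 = -0.02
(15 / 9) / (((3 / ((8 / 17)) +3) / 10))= 16 / 9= 1.78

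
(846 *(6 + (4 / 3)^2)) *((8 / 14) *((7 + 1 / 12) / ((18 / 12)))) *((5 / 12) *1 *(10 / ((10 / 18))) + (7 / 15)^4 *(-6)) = 778293116 / 6075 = 128114.09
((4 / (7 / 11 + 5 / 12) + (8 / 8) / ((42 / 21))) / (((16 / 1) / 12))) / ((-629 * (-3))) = 1195 / 699448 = 0.00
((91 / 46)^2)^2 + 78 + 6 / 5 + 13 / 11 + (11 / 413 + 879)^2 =32460258367011233359 / 42004335585520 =772783.52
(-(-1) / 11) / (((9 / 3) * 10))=1 / 330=0.00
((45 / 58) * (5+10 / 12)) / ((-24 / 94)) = -8225 / 464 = -17.73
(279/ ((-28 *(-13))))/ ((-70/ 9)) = -2511/ 25480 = -0.10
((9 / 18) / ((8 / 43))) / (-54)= -43 / 864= -0.05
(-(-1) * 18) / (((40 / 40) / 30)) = 540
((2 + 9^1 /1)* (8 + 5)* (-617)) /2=-44115.50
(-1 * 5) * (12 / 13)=-60 / 13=-4.62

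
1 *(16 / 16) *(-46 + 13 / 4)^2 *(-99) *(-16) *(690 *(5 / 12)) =1664543925 / 2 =832271962.50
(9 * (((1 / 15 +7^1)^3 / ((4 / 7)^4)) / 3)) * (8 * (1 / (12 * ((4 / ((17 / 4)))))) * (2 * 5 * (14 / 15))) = 42536987563 / 648000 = 65643.50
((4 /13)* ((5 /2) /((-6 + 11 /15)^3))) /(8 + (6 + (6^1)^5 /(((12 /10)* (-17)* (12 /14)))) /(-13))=-286875 /2274388907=-0.00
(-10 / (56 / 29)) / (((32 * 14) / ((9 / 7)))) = -1305 / 87808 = -0.01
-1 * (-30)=30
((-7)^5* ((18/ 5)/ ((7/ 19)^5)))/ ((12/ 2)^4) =-2476099/ 360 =-6878.05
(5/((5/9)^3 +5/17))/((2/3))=37179/2308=16.11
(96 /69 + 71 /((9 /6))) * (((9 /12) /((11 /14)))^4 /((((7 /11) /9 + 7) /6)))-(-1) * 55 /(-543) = 227565164801 /6649143600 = 34.22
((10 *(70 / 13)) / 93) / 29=700 / 35061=0.02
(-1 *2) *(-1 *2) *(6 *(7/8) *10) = 210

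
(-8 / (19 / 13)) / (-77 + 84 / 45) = 1560 / 21413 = 0.07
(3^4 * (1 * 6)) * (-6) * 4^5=-2985984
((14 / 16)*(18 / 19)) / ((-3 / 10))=-105 / 38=-2.76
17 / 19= 0.89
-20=-20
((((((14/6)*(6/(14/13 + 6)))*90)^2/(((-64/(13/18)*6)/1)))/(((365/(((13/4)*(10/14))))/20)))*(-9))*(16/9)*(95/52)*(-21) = -11505414375/2471488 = -4655.26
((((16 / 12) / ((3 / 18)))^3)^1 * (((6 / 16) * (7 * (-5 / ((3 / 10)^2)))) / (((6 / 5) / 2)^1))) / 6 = -560000 / 27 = -20740.74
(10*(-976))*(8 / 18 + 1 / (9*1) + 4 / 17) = -1180960 / 153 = -7718.69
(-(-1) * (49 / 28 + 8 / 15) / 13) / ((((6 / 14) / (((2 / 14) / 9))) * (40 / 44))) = 1507 / 210600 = 0.01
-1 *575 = -575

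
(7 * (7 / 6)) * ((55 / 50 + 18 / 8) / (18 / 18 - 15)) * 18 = -1407 / 40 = -35.18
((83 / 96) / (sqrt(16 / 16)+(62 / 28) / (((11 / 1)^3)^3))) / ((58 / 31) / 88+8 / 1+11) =467158954488611 / 10277728087274700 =0.05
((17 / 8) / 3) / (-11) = -17 / 264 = -0.06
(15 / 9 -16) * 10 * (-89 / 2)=19135 / 3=6378.33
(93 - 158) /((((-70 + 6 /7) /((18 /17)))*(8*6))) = 1365 /65824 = 0.02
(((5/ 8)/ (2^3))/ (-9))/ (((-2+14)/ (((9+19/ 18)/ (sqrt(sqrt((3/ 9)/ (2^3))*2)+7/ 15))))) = -565625*6^(1/ 4)/ 55632384 -1108625*6^(3/ 4)/ 500691456+1552075/ 250345728+791875*sqrt(6)/ 166897152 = -0.01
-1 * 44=-44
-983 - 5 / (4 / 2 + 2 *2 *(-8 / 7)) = -17659 / 18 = -981.06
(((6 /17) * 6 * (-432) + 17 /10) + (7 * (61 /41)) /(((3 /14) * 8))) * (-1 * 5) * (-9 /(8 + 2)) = -113798283 /27880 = -4081.72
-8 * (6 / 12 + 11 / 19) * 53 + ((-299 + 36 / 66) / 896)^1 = -12247247 / 26752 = -457.81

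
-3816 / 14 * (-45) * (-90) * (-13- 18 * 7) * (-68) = -73039384800 / 7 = -10434197828.57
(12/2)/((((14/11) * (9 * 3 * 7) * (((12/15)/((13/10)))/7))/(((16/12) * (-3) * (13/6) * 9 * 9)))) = -5577/28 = -199.18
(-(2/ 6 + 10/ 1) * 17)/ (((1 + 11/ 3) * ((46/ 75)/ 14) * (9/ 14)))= -92225/ 69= -1336.59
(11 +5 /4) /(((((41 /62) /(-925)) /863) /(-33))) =40015130925 /82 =487989401.52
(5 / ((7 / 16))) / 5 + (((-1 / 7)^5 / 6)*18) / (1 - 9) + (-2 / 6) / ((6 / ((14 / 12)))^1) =8062639 / 3630312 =2.22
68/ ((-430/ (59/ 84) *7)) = -1003/ 63210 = -0.02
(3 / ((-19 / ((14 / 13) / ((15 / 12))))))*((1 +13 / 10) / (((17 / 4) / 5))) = -7728 / 20995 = -0.37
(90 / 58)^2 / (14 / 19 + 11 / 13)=500175 / 328831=1.52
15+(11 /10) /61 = 9161 /610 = 15.02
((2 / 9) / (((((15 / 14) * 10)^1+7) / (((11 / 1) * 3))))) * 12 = 154 / 31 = 4.97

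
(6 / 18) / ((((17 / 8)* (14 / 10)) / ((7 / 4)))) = 10 / 51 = 0.20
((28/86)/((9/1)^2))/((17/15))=70/19737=0.00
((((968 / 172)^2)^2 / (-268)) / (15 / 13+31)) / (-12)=253333223 / 26112802038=0.01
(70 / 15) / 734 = 7 / 1101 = 0.01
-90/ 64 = -45/ 32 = -1.41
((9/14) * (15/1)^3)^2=922640625/196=4707350.13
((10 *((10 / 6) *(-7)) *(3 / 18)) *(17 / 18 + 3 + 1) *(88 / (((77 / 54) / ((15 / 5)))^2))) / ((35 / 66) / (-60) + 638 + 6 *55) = -207619200 / 5366543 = -38.69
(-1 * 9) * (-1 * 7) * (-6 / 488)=-189 / 244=-0.77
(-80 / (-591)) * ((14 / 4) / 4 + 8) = 710 / 591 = 1.20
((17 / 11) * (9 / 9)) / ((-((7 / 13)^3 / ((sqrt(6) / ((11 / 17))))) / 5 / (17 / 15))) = -10793861 * sqrt(6) / 124509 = -212.35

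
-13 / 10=-1.30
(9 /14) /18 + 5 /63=29 /252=0.12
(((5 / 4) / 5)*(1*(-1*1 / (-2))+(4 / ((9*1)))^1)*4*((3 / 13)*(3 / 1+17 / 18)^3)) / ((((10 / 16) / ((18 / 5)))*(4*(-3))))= -6084487 / 947700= -6.42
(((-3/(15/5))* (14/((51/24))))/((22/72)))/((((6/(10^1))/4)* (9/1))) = -8960/561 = -15.97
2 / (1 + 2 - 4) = -2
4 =4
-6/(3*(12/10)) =-5/3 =-1.67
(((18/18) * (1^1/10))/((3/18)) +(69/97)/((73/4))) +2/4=1.14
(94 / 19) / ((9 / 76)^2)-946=-48050 / 81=-593.21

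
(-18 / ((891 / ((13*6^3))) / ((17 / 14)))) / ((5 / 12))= -165.32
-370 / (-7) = 370 / 7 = 52.86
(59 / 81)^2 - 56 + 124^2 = 100518001 / 6561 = 15320.53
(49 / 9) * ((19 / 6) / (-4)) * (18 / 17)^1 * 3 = -931 / 68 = -13.69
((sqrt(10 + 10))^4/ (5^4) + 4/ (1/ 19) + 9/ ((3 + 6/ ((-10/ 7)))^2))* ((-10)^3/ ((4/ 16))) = -331560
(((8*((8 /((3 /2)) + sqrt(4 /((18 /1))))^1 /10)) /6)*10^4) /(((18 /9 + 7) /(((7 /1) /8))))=3500*sqrt(2) /81 + 56000 /81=752.47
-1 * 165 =-165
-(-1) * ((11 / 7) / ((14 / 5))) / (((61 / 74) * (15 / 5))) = 2035 / 8967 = 0.23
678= 678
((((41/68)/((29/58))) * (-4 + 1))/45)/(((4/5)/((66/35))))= -451/2380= -0.19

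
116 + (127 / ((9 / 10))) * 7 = 9934 / 9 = 1103.78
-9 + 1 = -8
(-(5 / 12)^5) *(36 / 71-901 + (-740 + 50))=352890625 / 17667072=19.97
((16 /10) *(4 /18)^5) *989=253184 /295245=0.86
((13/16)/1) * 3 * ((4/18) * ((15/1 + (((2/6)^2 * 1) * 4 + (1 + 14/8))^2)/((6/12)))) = 27.30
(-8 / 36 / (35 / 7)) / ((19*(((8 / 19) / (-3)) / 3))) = 1 / 20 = 0.05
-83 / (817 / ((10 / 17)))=-830 / 13889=-0.06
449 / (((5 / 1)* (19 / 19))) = 449 / 5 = 89.80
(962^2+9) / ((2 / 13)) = 12030889 / 2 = 6015444.50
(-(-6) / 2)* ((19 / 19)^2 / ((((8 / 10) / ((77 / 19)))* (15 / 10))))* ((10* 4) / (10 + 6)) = 1925 / 76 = 25.33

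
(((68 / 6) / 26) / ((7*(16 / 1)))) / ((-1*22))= -17 / 96096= -0.00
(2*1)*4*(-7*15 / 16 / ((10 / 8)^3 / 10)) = -1344 / 5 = -268.80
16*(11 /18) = 88 /9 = 9.78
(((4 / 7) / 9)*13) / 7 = 52 / 441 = 0.12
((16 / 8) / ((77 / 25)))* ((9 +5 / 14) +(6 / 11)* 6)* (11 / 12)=48625 / 6468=7.52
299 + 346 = 645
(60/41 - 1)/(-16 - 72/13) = -0.02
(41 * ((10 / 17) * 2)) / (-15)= -164 / 51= -3.22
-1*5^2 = -25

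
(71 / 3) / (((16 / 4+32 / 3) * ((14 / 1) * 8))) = 71 / 4928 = 0.01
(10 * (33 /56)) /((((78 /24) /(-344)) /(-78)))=340560 /7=48651.43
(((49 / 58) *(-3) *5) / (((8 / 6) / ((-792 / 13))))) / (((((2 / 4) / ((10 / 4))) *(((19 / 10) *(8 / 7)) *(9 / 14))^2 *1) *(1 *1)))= 808836875 / 544388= 1485.77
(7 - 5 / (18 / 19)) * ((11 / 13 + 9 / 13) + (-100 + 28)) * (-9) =14198 / 13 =1092.15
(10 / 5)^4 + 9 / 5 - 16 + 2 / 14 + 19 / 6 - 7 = -397 / 210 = -1.89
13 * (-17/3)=-221/3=-73.67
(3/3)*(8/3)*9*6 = 144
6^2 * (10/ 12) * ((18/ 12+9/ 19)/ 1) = 1125/ 19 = 59.21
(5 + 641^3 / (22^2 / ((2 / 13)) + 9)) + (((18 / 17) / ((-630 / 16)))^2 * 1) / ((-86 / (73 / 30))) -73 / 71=854037109035811453 / 10230134746125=83482.49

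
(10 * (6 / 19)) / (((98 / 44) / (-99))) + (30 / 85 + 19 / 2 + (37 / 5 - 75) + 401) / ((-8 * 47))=-141.28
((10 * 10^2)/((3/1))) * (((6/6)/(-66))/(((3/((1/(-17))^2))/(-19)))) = 9500/85833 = 0.11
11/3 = 3.67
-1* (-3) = 3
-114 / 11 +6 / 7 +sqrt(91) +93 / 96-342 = -863725 / 2464 +sqrt(91) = -341.00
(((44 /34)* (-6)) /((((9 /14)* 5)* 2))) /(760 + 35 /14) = -616 /388875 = -0.00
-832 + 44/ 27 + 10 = -22150/ 27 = -820.37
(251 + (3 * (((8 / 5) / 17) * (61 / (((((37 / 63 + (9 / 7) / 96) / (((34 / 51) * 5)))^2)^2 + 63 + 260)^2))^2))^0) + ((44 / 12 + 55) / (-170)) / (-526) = 16900424 / 67065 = 252.00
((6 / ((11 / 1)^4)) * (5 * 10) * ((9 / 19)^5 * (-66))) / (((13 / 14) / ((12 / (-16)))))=1116026100 / 42843940997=0.03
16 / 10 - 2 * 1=-2 / 5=-0.40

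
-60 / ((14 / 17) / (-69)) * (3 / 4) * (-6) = -158355 / 7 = -22622.14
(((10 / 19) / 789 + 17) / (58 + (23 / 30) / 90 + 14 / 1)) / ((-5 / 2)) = -91748520 / 971531731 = -0.09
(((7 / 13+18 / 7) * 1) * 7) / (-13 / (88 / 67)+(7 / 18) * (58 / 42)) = -672408 / 289133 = -2.33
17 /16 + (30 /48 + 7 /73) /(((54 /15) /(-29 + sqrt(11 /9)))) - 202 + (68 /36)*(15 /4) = -262355 /1314 + 2105*sqrt(11) /31536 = -199.44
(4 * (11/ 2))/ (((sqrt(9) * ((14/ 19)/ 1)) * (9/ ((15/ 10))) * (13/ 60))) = 2090/ 273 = 7.66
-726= -726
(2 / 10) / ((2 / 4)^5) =32 / 5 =6.40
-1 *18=-18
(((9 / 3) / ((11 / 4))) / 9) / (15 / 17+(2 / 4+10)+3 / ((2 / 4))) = 136 / 19503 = 0.01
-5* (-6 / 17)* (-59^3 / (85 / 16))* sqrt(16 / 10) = -86295.75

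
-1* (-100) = 100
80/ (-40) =-2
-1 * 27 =-27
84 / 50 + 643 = 16117 / 25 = 644.68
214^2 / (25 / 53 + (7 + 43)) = 22684 / 25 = 907.36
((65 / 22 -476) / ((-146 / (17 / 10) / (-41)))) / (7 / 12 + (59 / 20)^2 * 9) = -217610370 / 76033661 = -2.86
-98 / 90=-49 / 45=-1.09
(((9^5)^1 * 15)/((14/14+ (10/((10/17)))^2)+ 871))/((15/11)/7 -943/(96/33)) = -2.35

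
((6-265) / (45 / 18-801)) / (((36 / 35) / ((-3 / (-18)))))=9065 / 172476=0.05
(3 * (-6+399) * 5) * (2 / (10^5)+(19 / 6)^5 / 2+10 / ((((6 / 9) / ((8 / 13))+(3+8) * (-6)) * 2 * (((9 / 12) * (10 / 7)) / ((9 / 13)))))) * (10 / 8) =10262056738913039 / 8749728000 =1172842.94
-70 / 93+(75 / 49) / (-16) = -61855 / 72912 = -0.85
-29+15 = -14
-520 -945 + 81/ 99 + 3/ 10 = -161027/ 110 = -1463.88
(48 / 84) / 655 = 4 / 4585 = 0.00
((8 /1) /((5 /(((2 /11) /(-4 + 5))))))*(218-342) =-1984 /55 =-36.07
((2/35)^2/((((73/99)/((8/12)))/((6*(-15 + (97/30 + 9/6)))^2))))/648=21296/1231875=0.02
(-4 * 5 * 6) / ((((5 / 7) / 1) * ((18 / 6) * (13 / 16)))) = -896 / 13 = -68.92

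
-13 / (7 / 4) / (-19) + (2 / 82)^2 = 87545 / 223573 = 0.39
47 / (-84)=-0.56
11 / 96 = 0.11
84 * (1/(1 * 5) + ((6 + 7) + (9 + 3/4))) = 9639/5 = 1927.80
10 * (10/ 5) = 20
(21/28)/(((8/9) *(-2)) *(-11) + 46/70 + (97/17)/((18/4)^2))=144585/3950924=0.04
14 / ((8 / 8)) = 14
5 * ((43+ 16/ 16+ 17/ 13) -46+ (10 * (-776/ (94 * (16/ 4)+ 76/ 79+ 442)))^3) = -1873454208160724705/ 440074224259137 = -4257.13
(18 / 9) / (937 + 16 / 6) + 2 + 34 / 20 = 104363 / 28190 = 3.70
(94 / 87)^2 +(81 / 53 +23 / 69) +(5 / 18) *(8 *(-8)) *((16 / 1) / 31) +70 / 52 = -517380013 / 107777514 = -4.80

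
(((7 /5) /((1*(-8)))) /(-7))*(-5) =-0.12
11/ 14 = 0.79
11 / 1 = 11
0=0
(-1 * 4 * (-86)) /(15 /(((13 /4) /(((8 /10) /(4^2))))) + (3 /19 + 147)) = 84968 /36405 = 2.33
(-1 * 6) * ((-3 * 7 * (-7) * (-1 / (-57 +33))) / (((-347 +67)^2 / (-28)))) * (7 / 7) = 21 / 1600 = 0.01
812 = 812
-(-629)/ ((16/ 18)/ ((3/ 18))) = 1887/ 16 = 117.94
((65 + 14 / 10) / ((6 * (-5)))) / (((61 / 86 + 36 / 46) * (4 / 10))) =-164174 / 44265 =-3.71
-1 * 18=-18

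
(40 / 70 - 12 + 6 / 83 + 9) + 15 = 7346 / 581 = 12.64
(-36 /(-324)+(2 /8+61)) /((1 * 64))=2209 /2304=0.96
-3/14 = -0.21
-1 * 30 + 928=898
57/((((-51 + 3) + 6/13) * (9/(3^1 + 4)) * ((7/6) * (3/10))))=-2470/927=-2.66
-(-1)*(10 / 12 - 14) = -79 / 6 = -13.17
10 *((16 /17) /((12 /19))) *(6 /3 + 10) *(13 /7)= 39520 /119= 332.10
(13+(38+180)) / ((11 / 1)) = 21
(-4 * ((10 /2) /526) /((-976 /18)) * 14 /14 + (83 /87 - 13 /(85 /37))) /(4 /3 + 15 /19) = -2.22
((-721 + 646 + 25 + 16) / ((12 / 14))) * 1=-119 / 3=-39.67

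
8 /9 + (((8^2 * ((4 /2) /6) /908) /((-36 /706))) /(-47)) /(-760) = 0.89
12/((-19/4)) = -48/19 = -2.53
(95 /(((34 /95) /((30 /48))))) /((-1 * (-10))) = 9025 /544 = 16.59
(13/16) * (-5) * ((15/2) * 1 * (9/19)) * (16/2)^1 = -8775/76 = -115.46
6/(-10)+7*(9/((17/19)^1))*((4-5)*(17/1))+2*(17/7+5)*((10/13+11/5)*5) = -34196/35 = -977.03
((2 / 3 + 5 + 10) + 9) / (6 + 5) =74 / 33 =2.24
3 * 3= 9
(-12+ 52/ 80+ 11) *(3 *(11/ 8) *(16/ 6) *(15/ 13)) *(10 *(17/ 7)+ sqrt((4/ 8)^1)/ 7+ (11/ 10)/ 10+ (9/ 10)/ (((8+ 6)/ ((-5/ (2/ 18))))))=-124179/ 1300 - 33 *sqrt(2)/ 104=-95.97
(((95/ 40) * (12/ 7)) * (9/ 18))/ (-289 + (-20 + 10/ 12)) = -0.01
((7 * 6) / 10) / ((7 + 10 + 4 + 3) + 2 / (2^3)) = 84 / 485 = 0.17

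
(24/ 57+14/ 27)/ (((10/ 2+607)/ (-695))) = -167495/ 156978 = -1.07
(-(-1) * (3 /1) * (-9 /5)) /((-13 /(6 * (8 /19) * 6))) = 7776 /1235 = 6.30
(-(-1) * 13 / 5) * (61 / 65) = 61 / 25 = 2.44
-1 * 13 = -13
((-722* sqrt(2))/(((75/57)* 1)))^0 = 1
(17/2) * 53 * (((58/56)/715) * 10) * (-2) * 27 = -705483/2002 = -352.39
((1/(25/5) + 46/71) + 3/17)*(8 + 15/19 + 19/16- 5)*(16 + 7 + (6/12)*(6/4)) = 275099/2272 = 121.08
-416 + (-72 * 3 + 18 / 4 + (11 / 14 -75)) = -4912 / 7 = -701.71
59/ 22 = 2.68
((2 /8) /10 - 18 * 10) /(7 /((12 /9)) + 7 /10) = -7199 /238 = -30.25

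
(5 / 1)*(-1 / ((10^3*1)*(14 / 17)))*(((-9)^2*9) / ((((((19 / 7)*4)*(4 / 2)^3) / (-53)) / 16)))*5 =656829 / 3040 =216.06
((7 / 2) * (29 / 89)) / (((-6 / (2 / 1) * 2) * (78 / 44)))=-0.11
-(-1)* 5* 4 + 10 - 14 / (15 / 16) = 226 / 15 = 15.07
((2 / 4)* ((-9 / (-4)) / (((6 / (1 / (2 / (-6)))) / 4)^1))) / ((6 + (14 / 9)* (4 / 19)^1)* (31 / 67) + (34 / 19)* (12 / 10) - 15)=515565 / 2274212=0.23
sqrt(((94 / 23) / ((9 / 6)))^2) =188 / 69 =2.72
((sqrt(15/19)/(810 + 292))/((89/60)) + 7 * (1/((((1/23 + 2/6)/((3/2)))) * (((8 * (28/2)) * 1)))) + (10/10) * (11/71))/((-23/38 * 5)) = -453131/3396640- 12 * sqrt(285)/1127897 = -0.13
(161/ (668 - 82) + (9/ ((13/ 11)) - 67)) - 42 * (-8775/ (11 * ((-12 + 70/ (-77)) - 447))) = -5085676541/ 38539462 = -131.96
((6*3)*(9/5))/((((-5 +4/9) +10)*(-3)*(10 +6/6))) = -486/2695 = -0.18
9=9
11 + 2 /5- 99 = -438 /5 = -87.60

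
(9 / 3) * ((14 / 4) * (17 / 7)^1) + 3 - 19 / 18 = 247 / 9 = 27.44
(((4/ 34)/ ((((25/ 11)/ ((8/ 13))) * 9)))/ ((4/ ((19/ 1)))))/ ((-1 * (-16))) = 209/ 198900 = 0.00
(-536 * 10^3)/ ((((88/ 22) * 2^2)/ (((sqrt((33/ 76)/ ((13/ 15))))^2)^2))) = -2052084375/ 244036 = -8408.94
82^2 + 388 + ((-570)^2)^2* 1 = 105560017112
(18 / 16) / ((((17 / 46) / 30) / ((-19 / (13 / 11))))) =-648945 / 442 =-1468.20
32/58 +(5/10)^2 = 93/116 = 0.80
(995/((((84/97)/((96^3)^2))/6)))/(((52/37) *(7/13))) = 349408889835356160/49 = 7130793670109309.39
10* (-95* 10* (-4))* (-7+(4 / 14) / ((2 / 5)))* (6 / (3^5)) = -3344000 / 567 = -5897.71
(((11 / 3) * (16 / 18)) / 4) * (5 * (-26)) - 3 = -108.93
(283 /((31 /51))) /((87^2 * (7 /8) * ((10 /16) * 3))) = 307904 /8212365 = 0.04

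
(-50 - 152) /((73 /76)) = -15352 /73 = -210.30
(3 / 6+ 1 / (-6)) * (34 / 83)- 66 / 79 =-13748 / 19671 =-0.70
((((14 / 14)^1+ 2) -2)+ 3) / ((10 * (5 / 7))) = 14 / 25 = 0.56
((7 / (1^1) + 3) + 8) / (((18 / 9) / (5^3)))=1125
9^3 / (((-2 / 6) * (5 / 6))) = -13122 / 5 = -2624.40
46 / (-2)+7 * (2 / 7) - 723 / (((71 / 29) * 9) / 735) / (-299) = 1266496 / 21229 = 59.66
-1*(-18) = 18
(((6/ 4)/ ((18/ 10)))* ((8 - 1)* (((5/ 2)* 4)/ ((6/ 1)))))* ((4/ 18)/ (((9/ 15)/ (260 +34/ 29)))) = 6627250/ 7047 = 940.44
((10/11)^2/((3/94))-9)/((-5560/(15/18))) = -6133/2421936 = -0.00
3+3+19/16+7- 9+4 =147/16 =9.19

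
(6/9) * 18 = 12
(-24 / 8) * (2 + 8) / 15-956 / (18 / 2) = -974 / 9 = -108.22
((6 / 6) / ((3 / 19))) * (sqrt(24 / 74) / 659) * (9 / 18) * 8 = 152 * sqrt(111) / 73149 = 0.02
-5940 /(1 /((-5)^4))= -3712500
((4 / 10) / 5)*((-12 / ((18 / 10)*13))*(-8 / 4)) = 16 / 195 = 0.08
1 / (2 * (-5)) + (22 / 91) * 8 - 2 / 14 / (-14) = 5874 / 3185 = 1.84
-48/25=-1.92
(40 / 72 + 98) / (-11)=-887 / 99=-8.96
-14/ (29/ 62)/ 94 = -434/ 1363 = -0.32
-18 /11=-1.64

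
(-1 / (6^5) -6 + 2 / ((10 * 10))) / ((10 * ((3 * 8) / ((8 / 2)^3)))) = -1162537 / 729000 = -1.59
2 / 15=0.13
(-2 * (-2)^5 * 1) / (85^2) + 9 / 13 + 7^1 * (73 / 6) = 48390817 / 563550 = 85.87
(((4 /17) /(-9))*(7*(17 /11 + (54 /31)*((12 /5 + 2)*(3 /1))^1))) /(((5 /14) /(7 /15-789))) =193989703264 /19564875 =9915.20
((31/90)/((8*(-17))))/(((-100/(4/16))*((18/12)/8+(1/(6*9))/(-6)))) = 279/8126000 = 0.00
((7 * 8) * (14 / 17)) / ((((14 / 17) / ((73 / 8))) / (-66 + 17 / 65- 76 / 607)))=-33656.33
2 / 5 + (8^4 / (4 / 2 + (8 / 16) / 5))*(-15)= -1023986 / 35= -29256.74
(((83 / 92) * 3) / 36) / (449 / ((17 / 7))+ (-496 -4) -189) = -1411 / 9461280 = -0.00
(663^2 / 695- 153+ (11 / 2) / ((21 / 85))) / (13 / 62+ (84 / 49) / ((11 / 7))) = 4994167673 / 12945765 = 385.78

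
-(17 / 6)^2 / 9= -289 / 324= -0.89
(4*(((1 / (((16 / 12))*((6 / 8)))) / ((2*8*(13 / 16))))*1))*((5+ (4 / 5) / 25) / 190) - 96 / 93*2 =-9841002 / 4785625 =-2.06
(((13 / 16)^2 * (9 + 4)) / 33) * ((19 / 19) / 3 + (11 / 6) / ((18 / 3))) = 50531 / 304128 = 0.17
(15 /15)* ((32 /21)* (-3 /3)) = -32 /21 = -1.52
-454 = -454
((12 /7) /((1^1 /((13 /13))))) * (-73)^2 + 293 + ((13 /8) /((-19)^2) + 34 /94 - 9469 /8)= 979270569 /118769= 8245.17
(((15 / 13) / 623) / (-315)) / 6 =-1 / 1020474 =-0.00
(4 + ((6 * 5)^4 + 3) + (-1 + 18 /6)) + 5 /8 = 6480077 /8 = 810009.62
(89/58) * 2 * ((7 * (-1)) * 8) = -4984/29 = -171.86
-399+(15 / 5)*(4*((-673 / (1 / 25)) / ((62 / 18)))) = -1829469 / 31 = -59015.13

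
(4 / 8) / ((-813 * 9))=-1 / 14634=-0.00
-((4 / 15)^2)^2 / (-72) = 0.00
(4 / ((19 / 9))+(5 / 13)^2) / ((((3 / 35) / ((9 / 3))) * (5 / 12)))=550956 / 3211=171.58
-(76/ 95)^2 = -16/ 25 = -0.64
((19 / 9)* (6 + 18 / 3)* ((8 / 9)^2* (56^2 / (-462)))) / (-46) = 544768 / 184437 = 2.95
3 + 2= 5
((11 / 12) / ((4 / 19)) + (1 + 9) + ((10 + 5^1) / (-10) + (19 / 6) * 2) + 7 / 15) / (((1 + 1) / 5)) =49.14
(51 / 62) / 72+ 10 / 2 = 5.01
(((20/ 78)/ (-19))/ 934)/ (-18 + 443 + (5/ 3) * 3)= -1/ 29760042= -0.00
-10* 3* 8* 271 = -65040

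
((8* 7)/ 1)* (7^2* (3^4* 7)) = 1555848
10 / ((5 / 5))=10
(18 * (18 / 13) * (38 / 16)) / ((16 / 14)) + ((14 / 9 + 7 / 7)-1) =53.35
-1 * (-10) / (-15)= -2 / 3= -0.67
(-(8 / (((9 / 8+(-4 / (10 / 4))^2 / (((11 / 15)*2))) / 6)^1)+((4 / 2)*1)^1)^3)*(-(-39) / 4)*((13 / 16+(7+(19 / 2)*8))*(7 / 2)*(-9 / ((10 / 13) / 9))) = 23596038748249785909 / 11938953760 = 1976390831.44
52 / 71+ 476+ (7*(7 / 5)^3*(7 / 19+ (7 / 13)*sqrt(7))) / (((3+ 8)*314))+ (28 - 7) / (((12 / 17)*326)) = 16807*sqrt(7) / 5612750+ 181072103771269 / 379744849000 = 476.83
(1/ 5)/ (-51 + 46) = -1/ 25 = -0.04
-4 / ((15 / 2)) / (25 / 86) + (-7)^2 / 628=-413689 / 235500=-1.76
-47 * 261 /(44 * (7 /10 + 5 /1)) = -20445 /418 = -48.91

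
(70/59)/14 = 0.08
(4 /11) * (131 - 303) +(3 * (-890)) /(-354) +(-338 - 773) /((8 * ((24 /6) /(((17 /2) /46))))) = -61.42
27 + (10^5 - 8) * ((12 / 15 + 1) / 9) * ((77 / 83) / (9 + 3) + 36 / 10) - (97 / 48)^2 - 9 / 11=3868558293527 / 52588800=73562.40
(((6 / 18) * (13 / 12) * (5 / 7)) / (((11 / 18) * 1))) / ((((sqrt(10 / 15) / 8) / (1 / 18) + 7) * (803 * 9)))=52 / 5803281 - 13 * sqrt(6) / 13540989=0.00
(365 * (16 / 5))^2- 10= 1364214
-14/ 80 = -7/ 40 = -0.18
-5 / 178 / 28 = -5 / 4984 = -0.00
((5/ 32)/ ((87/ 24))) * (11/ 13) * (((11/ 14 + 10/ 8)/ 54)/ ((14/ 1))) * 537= 187055/ 3546816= 0.05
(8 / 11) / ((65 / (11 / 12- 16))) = -362 / 2145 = -0.17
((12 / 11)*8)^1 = 96 / 11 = 8.73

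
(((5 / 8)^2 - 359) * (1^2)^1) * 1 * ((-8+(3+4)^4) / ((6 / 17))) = -2431431.33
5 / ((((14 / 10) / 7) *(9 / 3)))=25 / 3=8.33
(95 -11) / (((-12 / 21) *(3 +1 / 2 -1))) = -294 / 5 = -58.80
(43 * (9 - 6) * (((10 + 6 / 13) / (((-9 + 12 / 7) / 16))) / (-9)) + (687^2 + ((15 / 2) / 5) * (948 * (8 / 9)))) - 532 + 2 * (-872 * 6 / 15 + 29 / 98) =13539433786 / 28665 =472333.29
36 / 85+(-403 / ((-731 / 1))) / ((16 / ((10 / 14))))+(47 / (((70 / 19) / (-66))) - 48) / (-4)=91263127 / 409360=222.94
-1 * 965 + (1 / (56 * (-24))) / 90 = -116726401 / 120960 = -965.00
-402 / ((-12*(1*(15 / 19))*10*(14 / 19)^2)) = 459553 / 58800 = 7.82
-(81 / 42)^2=-729 / 196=-3.72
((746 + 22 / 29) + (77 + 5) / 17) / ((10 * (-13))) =-37053 / 6409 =-5.78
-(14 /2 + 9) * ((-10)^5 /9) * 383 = 612800000 /9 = 68088888.89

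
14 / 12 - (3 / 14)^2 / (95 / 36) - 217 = -215.85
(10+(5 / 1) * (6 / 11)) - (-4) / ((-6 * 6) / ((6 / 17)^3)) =687556 / 54043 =12.72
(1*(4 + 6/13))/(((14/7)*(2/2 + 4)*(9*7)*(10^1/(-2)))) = -0.00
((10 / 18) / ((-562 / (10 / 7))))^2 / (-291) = -625 / 91198296819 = -0.00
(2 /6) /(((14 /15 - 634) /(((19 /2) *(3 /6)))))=-95 /37984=-0.00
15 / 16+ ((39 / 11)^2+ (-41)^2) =3280567 / 1936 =1694.51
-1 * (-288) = 288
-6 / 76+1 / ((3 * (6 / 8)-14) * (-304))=-281 / 3572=-0.08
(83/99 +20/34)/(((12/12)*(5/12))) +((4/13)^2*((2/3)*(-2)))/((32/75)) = 1482826/474045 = 3.13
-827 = -827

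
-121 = -121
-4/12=-1/3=-0.33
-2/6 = -1/3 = -0.33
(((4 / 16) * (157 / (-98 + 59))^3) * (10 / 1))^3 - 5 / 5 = -7244476113329597389697 / 1669826889270072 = -4338459.37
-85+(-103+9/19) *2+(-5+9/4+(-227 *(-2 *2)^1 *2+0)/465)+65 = -7912529/35340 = -223.90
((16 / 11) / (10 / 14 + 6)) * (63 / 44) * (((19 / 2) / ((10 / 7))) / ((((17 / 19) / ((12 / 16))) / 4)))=3343221 / 483395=6.92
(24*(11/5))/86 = 132/215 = 0.61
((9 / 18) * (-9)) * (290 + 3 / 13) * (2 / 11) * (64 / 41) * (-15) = 2963520 / 533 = 5560.08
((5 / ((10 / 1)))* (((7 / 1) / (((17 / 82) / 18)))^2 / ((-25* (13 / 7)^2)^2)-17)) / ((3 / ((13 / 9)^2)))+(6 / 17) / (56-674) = 17365665547747 / 1528051736250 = 11.36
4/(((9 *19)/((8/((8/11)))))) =44/171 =0.26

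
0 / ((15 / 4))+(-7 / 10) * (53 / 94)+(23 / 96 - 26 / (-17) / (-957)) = -6390199 / 40780960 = -0.16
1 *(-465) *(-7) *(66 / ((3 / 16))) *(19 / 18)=3628240 / 3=1209413.33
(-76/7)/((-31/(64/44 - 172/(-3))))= 147440/7161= 20.59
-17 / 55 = -0.31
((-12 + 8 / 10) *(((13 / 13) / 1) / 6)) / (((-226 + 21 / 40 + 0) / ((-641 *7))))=-1005088 / 27057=-37.15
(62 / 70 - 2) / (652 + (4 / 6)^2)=-351 / 205520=-0.00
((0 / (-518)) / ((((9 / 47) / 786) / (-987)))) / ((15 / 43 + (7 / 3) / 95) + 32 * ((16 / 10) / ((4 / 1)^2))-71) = 0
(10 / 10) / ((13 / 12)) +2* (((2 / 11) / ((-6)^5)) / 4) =1026419 / 1111968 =0.92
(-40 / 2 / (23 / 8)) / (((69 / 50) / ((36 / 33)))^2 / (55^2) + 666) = -160000000 / 15318012167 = -0.01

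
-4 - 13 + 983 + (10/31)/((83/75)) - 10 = 2460538/2573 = 956.29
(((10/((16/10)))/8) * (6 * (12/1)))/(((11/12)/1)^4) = 1166400/14641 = 79.67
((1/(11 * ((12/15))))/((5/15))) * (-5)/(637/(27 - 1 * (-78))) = -1125/4004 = -0.28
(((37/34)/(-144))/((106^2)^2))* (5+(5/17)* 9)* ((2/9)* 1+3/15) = -9139/47285317050624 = -0.00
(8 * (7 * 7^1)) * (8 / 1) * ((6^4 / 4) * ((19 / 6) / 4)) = 804384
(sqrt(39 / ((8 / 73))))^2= 2847 / 8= 355.88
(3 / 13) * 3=9 / 13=0.69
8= 8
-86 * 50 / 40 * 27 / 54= -215 / 4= -53.75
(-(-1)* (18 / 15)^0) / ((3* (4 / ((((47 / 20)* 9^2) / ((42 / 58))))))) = 12267 / 560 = 21.91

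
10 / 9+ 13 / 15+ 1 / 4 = 401 / 180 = 2.23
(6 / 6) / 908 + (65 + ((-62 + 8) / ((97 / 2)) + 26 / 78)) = 16968995 / 264228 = 64.22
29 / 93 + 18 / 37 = 2747 / 3441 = 0.80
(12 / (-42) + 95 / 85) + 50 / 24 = 4163 / 1428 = 2.92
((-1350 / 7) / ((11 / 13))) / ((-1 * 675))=26 / 77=0.34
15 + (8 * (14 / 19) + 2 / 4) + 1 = 851 / 38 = 22.39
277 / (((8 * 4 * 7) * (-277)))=-0.00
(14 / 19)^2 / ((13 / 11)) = 2156 / 4693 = 0.46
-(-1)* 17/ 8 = 17/ 8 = 2.12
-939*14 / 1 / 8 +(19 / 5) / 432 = -3549401 / 2160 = -1643.24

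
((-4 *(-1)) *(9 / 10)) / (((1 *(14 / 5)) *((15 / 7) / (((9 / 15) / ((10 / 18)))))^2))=5103 / 15625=0.33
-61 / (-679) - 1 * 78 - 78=-105863 / 679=-155.91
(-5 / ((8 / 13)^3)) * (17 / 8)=-186745 / 4096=-45.59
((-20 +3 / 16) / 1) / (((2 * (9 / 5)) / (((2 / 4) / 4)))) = -1585 / 2304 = -0.69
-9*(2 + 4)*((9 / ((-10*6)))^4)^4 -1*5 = -1638400000001162261467 / 327680000000000000000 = -5.00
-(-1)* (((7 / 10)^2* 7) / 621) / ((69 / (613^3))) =79008814171 / 4284900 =18438.89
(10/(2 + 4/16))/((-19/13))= -520/171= -3.04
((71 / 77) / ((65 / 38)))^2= 7279204 / 25050025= 0.29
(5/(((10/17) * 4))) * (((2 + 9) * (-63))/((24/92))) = -90321/16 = -5645.06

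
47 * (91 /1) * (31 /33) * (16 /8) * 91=24130834 /33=731237.39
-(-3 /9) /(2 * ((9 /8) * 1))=4 /27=0.15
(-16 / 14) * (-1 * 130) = 1040 / 7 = 148.57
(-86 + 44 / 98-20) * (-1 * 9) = 46548 / 49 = 949.96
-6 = -6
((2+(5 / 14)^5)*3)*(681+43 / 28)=61849292409 / 15059072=4107.11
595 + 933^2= 871084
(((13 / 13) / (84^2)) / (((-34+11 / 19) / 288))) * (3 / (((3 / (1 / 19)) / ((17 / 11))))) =-34 / 342265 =-0.00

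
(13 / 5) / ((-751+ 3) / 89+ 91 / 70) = -2314 / 6323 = -0.37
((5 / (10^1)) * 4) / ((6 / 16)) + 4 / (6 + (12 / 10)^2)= 5.87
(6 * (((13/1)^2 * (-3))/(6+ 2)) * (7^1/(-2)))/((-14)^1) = -1521/16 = -95.06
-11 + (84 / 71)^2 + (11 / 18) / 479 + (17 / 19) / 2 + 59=20582553484 / 412903269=49.85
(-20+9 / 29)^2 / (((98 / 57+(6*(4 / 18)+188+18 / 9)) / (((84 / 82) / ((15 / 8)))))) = 24779116 / 22585055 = 1.10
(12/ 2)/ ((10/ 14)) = 42/ 5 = 8.40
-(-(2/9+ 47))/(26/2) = 425/117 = 3.63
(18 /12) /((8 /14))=21 /8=2.62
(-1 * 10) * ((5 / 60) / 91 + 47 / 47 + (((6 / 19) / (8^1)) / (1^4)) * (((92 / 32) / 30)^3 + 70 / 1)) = -119958099197 / 3186892800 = -37.64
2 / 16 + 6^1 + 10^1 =129 / 8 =16.12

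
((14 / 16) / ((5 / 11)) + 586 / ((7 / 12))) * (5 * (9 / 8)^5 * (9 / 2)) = 149770171179 / 3670016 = 40809.13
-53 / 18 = -2.94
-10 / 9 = -1.11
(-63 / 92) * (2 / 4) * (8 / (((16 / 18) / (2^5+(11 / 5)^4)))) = -19641447 / 115000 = -170.80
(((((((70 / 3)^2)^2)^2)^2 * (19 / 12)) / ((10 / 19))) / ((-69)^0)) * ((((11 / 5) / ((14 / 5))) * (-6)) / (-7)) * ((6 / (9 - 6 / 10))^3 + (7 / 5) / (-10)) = 50370352244745995000000000000 / 14348907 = 3510396453524020679763.27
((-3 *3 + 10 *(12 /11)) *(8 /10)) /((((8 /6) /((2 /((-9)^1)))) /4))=-56 /55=-1.02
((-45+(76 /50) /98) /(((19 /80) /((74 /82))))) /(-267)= 32622752 /50958285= 0.64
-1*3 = -3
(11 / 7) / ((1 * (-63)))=-11 / 441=-0.02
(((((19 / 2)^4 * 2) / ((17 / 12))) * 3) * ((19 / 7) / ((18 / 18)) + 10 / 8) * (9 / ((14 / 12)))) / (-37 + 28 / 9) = -31636334997 / 1016260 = -31130.16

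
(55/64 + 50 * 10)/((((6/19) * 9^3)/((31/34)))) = 6293465/3172608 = 1.98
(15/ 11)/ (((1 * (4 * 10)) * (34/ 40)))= 15/ 374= 0.04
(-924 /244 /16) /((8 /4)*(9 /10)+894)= -385 /1457168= -0.00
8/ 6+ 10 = 34/ 3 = 11.33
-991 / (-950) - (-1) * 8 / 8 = 1941 / 950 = 2.04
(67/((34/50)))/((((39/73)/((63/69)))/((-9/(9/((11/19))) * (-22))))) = 207133850/96577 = 2144.75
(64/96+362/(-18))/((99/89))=-15575/891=-17.48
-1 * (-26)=26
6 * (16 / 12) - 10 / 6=19 / 3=6.33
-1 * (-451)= 451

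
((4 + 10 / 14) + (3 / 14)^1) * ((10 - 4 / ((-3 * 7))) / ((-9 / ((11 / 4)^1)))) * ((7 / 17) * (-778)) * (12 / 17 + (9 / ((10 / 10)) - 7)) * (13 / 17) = 3148655081 / 309519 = 10172.74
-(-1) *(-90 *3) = -270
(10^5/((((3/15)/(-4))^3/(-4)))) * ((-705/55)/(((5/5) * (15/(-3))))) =8203636363.64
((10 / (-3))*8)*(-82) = 6560 / 3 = 2186.67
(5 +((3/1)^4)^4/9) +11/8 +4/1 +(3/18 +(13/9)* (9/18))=344374579/72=4782980.26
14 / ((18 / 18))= 14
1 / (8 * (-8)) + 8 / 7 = 505 / 448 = 1.13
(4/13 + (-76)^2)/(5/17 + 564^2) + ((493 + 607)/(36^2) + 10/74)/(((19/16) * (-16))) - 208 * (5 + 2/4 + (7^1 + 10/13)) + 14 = -43970061120969259/16012207831932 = -2746.03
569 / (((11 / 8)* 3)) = 4552 / 33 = 137.94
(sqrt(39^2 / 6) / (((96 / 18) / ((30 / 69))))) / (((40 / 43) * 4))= 1677 * sqrt(6) / 11776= 0.35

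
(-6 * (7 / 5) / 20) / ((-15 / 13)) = 91 / 250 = 0.36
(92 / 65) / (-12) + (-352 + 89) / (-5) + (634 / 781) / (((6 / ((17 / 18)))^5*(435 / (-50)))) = 851438248798006847 / 16223420660578560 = 52.48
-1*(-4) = 4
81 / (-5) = -81 / 5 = -16.20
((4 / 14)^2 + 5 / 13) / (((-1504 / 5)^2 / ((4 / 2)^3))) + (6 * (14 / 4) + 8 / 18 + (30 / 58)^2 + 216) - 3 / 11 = 237.44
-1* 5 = -5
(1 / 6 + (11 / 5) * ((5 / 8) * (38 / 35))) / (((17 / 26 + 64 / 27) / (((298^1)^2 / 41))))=88315578 / 74305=1188.55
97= 97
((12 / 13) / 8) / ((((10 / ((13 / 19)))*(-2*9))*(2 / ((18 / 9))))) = -1 / 2280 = -0.00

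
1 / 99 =0.01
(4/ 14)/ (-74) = -1/ 259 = -0.00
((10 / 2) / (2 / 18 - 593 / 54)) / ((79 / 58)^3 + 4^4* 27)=-52680240 / 791925916421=-0.00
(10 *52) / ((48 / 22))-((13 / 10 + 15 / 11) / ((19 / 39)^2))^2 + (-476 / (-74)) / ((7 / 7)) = 118.82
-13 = -13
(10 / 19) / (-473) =-10 / 8987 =-0.00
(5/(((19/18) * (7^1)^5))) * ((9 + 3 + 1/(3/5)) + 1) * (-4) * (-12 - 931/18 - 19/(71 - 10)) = 61871920/58437939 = 1.06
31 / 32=0.97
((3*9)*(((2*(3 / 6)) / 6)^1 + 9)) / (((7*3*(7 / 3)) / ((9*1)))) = 4455 / 98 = 45.46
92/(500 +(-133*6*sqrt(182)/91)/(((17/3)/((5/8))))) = 534888*sqrt(182)/1501776565 +55303040/300355313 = 0.19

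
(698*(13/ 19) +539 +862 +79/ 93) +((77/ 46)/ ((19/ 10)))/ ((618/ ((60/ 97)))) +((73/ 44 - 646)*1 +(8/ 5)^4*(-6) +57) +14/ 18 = 41992049300793733/ 33498649057500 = 1253.54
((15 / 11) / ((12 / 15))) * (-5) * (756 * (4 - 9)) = 354375 / 11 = 32215.91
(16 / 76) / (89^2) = 4 / 150499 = 0.00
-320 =-320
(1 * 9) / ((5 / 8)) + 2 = 82 / 5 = 16.40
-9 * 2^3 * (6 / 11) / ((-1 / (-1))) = -39.27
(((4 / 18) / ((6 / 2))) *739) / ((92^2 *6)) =0.00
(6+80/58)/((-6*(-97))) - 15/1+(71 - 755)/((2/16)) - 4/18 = -138919684/25317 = -5487.21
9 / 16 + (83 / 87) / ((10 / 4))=0.94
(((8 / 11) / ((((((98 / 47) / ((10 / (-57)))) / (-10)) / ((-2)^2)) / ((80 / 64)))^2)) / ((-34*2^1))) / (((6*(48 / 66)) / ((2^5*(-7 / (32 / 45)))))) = 172578125 / 12629946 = 13.66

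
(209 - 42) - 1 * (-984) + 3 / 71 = 81724 / 71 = 1151.04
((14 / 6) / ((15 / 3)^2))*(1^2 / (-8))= -7 / 600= -0.01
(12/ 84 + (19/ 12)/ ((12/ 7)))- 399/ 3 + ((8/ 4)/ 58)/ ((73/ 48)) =-281489329/ 2133936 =-131.91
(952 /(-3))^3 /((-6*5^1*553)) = 61628672 /31995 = 1926.20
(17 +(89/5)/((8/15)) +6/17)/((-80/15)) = -20697/2176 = -9.51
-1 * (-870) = 870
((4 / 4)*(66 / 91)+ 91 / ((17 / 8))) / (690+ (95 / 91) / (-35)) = 471590 / 7471687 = 0.06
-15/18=-5/6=-0.83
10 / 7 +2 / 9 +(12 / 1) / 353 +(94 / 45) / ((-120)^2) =1348964137 / 800604000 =1.68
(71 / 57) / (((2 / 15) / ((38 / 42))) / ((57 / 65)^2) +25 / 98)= 106134 / 38065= 2.79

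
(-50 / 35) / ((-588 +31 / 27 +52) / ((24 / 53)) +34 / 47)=304560 / 251653493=0.00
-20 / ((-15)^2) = -4 / 45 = -0.09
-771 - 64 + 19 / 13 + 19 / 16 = -173129 / 208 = -832.35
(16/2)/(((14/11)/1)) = 44/7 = 6.29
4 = 4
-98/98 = -1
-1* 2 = -2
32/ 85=0.38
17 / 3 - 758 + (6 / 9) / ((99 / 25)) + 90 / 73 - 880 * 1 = -35360239 / 21681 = -1630.93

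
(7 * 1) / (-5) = -7 / 5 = -1.40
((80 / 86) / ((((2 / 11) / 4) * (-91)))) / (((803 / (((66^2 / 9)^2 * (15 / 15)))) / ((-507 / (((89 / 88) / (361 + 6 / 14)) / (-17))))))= -2766288249753600 / 13689179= -202078462.83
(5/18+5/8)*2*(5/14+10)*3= 9425/168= 56.10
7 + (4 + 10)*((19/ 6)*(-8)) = -1043/ 3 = -347.67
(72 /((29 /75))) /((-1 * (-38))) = 2700 /551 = 4.90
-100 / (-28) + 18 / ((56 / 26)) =167 / 14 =11.93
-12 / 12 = -1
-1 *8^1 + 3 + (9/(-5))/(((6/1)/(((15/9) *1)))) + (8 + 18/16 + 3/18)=91/24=3.79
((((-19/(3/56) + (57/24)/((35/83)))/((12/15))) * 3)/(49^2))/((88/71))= -20816419/47328512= -0.44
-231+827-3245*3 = -9139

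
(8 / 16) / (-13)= -1 / 26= -0.04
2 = 2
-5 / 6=-0.83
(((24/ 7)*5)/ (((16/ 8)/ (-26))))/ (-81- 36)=40/ 21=1.90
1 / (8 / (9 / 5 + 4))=29 / 40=0.72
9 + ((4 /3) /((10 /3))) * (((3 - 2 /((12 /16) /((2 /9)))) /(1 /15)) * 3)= 52.33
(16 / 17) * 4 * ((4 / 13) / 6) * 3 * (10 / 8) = 160 / 221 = 0.72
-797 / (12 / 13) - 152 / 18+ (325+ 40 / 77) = -546.34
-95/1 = -95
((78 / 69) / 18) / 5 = 13 / 1035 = 0.01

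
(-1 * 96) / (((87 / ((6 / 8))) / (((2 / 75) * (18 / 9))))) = -32 / 725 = -0.04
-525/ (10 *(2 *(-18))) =35/ 24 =1.46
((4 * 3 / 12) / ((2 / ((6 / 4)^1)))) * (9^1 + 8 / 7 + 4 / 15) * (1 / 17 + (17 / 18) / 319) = 0.48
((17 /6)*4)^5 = 45435424 /243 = 186977.05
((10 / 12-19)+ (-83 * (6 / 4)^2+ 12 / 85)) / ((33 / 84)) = -1462097 / 2805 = -521.25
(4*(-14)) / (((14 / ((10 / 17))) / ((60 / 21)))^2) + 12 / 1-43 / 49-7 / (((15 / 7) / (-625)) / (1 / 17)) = 38782480 / 297381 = 130.41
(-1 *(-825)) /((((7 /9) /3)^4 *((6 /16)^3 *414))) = 461894400 /55223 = 8364.17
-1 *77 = -77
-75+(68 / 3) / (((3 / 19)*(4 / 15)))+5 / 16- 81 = 18367 / 48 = 382.65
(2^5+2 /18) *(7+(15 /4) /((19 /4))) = 42772 /171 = 250.13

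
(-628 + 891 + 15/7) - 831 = -3961/7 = -565.86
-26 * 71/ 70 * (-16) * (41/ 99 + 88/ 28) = 7280624/ 4851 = 1500.85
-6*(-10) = 60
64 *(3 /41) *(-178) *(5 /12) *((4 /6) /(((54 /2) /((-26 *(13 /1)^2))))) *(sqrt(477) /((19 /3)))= 125141120 *sqrt(53) /7011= 129944.53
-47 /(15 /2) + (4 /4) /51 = -531 /85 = -6.25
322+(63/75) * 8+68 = 9918/25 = 396.72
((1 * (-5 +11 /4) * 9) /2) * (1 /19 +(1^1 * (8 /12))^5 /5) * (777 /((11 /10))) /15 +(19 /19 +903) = 10864003 /12540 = 866.35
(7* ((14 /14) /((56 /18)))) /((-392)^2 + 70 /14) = 3 /204892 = 0.00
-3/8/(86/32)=-6/43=-0.14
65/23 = 2.83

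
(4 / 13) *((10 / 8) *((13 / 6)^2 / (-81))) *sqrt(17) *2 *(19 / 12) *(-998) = 616265 *sqrt(17) / 8748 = 290.46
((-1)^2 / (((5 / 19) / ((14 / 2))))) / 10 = 133 / 50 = 2.66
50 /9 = 5.56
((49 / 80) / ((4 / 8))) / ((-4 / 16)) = -49 / 10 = -4.90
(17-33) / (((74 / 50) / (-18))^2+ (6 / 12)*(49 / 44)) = -71280000 / 2510743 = -28.39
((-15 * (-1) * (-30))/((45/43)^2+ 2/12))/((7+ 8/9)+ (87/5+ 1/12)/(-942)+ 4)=-94054932000/3130694363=-30.04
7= 7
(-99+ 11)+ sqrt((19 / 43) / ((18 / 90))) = -88+ sqrt(4085) / 43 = -86.51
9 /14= 0.64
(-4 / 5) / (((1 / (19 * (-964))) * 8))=9158 / 5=1831.60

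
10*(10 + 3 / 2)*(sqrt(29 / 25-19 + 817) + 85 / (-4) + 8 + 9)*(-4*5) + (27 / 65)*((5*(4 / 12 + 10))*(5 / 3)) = 127540 / 13-460*sqrt(19979) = -55208.89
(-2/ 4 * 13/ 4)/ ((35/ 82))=-533/ 140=-3.81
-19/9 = -2.11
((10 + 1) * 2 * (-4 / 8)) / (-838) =11 / 838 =0.01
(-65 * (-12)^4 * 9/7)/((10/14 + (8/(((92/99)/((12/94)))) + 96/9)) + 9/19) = -373724357760/2793571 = -133780.15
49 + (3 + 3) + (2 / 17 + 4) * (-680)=-2745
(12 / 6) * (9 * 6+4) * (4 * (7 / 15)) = 216.53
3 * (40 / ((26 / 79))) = 4740 / 13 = 364.62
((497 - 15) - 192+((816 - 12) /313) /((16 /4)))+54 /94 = 4284088 /14711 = 291.22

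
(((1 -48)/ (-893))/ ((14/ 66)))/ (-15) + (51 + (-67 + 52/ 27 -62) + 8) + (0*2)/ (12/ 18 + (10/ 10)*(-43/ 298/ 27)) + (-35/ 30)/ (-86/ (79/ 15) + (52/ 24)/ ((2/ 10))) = -634971584/ 9354555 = -67.88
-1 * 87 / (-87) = 1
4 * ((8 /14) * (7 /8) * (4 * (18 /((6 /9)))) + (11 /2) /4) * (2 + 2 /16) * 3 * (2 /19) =22593 /152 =148.64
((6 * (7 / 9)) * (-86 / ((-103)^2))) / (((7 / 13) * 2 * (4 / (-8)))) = 2236 / 31827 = 0.07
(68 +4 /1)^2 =5184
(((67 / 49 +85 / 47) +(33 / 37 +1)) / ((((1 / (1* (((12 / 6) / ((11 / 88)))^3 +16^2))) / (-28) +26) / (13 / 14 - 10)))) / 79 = -477346125824 / 21327643967595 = -0.02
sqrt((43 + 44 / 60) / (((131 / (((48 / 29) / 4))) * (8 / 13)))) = 2 * sqrt(20248670) / 18995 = 0.47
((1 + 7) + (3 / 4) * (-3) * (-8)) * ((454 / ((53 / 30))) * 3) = 1062360 / 53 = 20044.53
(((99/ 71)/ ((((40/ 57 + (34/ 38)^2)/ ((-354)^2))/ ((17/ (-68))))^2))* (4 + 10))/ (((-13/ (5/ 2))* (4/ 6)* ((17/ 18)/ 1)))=-107700317055315795195/ 41536101139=-2592932752.52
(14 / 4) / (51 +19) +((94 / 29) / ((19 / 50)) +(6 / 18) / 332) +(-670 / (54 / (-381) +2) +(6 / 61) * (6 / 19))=-868900387756 / 2468896005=-351.94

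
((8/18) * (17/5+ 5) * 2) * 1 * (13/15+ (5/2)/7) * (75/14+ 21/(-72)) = 218707/4725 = 46.29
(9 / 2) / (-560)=-0.01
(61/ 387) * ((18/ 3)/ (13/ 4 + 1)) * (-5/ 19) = -2440/ 41667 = -0.06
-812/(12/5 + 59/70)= -56840/227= -250.40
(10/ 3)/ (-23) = -10/ 69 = -0.14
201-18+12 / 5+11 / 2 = 1909 / 10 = 190.90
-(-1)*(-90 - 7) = -97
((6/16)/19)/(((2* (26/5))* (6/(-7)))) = -35/15808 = -0.00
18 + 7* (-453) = -3153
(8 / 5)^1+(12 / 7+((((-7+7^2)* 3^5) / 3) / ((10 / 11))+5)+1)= 131303 / 35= 3751.51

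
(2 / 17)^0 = 1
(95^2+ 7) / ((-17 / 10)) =-5312.94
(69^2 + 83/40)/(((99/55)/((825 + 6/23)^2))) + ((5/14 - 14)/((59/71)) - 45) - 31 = 3149873477733979/1747816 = 1802176818.23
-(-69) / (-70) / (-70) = 69 / 4900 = 0.01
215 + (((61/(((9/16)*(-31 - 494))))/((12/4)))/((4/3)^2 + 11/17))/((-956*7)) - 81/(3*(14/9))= 386421727021/1955151450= 197.64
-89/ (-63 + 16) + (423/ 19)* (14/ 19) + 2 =344397/ 16967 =20.30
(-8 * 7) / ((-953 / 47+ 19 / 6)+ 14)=15792 / 877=18.01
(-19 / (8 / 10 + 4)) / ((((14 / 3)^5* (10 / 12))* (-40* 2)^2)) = -4617 / 13768294400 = -0.00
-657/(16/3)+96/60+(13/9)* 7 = -80263/720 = -111.48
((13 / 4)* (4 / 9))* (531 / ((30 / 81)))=20709 / 10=2070.90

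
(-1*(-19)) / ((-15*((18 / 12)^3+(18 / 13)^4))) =-4341272 / 24164325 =-0.18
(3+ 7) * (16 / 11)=160 / 11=14.55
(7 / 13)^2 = 49 / 169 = 0.29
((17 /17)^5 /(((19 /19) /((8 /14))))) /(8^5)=1 /57344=0.00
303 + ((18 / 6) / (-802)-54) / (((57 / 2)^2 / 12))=43747087 / 144761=302.20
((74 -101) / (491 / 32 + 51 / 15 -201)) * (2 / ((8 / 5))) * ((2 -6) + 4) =0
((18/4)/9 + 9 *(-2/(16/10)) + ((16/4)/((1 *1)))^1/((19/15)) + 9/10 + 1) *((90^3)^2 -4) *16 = -4598027531965392/95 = -48400289810162.02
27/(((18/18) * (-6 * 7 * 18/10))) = -0.36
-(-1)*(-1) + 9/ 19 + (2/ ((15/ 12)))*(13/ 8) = 197/ 95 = 2.07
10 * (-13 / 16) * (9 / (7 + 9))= -4.57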